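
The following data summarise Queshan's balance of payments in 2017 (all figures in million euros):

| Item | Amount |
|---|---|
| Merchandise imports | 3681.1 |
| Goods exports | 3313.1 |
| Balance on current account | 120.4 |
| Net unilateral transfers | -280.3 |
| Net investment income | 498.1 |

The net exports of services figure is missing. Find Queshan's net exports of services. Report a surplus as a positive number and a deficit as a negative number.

270.6

Current account = goods balance + services balance + net primary income + net secondary income
Sum of the known components = -150.2
Net exports of services = CA - (known components) = 120.4 - (-150.2) = 270.6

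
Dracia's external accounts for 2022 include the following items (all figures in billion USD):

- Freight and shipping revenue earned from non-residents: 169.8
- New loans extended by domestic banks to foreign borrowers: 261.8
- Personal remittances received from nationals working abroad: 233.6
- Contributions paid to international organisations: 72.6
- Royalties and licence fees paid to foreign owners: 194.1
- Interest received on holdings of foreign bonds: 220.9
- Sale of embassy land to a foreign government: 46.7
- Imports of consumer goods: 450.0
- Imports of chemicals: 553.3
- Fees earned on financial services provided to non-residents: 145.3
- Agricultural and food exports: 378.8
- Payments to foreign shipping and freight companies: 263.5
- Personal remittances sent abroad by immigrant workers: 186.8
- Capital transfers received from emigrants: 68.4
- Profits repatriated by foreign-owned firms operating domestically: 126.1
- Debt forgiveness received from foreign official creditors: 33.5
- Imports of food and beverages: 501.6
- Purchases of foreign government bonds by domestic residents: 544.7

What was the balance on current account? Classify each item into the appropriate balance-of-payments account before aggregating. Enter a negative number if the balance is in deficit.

Goods: -450.0 + 378.8 - 501.6 - 553.3 = -1126.1
Services: -194.1 - 263.5 + 169.8 + 145.3 = -142.5
Primary income: -126.1 + 220.9 = 94.8
Secondary income: -186.8 + 233.6 - 72.6 = -25.8
Current account = (-1126.1) + (-142.5) + 94.8 + (-25.8) = -1199.6
(Excluded from the current account — financial account: new loans extended by domestic banks to foreign borrowers 261.8, purchases of foreign government bonds by domestic residents 544.7; capital account: sale of embassy land to a foreign government 46.7, capital transfers received from emigrants 68.4, debt forgiveness received from foreign official creditors 33.5.)

-1199.6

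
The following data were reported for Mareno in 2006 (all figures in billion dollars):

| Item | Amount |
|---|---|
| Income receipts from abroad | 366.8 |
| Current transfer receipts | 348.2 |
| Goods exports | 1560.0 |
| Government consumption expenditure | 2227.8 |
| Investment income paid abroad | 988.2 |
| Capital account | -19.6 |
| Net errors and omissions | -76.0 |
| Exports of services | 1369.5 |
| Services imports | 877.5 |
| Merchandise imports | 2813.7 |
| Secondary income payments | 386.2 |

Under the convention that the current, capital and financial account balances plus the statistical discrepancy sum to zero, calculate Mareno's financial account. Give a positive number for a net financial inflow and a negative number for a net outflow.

1516.7

Goods balance = 1560.0 - 2813.7 = -1253.7
Services balance = 1369.5 - 877.5 = 492.0
Trade balance (goods + services) = -1253.7 + 492.0 = -761.7
Net primary income = 366.8 - 988.2 = -621.4
Net secondary income = 348.2 - 386.2 = -38.0
Current account = -761.7 + (-621.4) + (-38.0) = -1421.1
Financial account = -(-1421.1 + (-19.6) + (-76.0)) = 1516.7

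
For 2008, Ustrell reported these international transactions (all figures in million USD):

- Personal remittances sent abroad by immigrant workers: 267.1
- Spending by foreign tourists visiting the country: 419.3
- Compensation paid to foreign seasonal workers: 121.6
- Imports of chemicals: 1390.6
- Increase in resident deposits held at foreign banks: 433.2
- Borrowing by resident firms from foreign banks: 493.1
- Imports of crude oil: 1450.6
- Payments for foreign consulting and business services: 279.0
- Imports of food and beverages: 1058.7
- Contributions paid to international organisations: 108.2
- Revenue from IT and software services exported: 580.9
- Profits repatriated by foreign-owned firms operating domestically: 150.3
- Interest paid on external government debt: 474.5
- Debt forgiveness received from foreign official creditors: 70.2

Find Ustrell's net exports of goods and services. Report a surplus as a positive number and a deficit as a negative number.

Goods: -1390.6 - 1450.6 - 1058.7 = -3899.9
Services: 419.3 - 279.0 + 580.9 = 721.2
Trade balance = -3899.9 + 721.2 = -3178.7
(Excluded from the trade balance — secondary income: personal remittances sent abroad by immigrant workers 267.1, contributions paid to international organisations 108.2; primary income: compensation paid to foreign seasonal workers 121.6, profits repatriated by foreign-owned firms operating domestically 150.3, interest paid on external government debt 474.5; financial account: increase in resident deposits held at foreign banks 433.2, borrowing by resident firms from foreign banks 493.1; capital account: debt forgiveness received from foreign official creditors 70.2.)

-3178.7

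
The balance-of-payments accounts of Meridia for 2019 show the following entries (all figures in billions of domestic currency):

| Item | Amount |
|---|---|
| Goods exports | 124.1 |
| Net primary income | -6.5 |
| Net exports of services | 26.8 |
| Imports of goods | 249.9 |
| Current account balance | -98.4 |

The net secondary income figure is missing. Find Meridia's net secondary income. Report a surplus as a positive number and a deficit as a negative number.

7.1

Current account = goods balance + services balance + net primary income + net secondary income
Sum of the known components = -105.5
Net secondary income = CA - (known components) = -98.4 - (-105.5) = 7.1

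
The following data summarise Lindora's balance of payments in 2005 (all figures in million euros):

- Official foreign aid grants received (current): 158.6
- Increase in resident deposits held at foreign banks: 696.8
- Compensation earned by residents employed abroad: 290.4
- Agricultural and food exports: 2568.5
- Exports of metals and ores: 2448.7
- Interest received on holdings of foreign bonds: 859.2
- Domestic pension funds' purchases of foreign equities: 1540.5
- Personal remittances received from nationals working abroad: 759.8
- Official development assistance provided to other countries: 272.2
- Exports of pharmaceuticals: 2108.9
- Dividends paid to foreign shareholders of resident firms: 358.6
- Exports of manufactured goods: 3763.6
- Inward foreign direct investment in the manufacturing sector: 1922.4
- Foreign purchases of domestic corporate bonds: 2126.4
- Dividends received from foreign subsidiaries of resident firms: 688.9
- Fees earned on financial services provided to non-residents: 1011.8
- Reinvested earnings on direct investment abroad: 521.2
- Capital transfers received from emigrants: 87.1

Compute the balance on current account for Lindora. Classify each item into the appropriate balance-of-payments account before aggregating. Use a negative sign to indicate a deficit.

Goods: 2448.7 + 3763.6 + 2568.5 + 2108.9 = 10889.7
Services: 1011.8
Primary income: 859.2 - 358.6 + 290.4 + 688.9 + 521.2 = 2001.1
Secondary income: 759.8 + 158.6 - 272.2 = 646.2
Current account = 10889.7 + 1011.8 + 2001.1 + 646.2 = 14548.8
(Excluded from the current account — financial account: increase in resident deposits held at foreign banks 696.8, domestic pension funds' purchases of foreign equities 1540.5, inward foreign direct investment in the manufacturing sector 1922.4, foreign purchases of domestic corporate bonds 2126.4; capital account: capital transfers received from emigrants 87.1.)

14548.8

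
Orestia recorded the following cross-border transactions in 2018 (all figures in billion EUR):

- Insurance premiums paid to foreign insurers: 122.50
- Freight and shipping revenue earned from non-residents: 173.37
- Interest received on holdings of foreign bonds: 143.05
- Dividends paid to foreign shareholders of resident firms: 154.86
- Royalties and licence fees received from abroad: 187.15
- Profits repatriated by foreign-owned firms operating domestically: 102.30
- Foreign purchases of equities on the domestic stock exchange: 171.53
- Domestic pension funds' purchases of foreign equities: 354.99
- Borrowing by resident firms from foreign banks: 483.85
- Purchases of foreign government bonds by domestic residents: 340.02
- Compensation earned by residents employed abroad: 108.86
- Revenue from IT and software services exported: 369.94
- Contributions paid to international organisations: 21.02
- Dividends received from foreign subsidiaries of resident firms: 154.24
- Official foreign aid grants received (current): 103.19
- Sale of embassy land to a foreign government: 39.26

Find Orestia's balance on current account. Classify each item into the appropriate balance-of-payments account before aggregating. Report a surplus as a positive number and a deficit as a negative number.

Services: 369.94 + 187.15 + 173.37 - 122.50 = 607.96
Primary income: 154.24 + 108.86 - 102.30 - 154.86 + 143.05 = 148.99
Secondary income: 103.19 - 21.02 = 82.17
Current account = 607.96 + 148.99 + 82.17 = 839.12
(Excluded from the current account — financial account: foreign purchases of equities on the domestic stock exchange 171.53, domestic pension funds' purchases of foreign equities 354.99, borrowing by resident firms from foreign banks 483.85, purchases of foreign government bonds by domestic residents 340.02; capital account: sale of embassy land to a foreign government 39.26.)

839.12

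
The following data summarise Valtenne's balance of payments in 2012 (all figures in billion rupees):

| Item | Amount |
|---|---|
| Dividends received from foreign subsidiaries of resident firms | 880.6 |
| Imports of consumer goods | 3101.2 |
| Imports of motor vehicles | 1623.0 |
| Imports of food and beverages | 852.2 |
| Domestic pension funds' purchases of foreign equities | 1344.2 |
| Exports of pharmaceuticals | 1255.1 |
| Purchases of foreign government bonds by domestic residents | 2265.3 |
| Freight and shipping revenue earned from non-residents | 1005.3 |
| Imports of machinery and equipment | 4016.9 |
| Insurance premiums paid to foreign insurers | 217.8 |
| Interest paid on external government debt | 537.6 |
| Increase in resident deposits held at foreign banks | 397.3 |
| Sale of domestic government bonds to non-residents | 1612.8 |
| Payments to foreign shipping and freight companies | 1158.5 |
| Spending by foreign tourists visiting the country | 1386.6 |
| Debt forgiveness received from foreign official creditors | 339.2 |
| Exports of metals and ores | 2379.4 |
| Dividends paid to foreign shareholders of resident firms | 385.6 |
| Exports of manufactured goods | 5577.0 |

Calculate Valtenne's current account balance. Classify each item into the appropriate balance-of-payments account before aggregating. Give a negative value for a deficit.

591.2

Goods: 1255.1 - 4016.9 - 3101.2 + 5577.0 - 1623.0 - 852.2 + 2379.4 = -381.8
Services: 1005.3 - 217.8 - 1158.5 + 1386.6 = 1015.6
Primary income: -385.6 - 537.6 + 880.6 = -42.6
Current account = (-381.8) + 1015.6 + (-42.6) = 591.2
(Excluded from the current account — financial account: domestic pension funds' purchases of foreign equities 1344.2, purchases of foreign government bonds by domestic residents 2265.3, increase in resident deposits held at foreign banks 397.3, sale of domestic government bonds to non-residents 1612.8; capital account: debt forgiveness received from foreign official creditors 339.2.)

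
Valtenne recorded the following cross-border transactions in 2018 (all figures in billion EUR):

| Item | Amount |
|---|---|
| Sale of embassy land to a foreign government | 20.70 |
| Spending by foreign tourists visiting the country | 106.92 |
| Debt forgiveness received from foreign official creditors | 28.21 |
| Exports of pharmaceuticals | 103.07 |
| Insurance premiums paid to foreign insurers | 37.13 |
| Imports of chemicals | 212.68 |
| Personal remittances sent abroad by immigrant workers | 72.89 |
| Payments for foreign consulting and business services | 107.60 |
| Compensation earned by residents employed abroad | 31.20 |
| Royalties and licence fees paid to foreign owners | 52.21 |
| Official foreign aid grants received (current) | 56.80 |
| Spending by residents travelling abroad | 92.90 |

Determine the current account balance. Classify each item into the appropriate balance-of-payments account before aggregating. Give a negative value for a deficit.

-277.42

Goods: -212.68 + 103.07 = -109.61
Services: -92.90 - 107.60 - 52.21 - 37.13 + 106.92 = -182.92
Primary income: 31.20
Secondary income: 56.80 - 72.89 = -16.09
Current account = (-109.61) + (-182.92) + 31.20 + (-16.09) = -277.42
(Excluded from the current account — capital account: sale of embassy land to a foreign government 20.70, debt forgiveness received from foreign official creditors 28.21.)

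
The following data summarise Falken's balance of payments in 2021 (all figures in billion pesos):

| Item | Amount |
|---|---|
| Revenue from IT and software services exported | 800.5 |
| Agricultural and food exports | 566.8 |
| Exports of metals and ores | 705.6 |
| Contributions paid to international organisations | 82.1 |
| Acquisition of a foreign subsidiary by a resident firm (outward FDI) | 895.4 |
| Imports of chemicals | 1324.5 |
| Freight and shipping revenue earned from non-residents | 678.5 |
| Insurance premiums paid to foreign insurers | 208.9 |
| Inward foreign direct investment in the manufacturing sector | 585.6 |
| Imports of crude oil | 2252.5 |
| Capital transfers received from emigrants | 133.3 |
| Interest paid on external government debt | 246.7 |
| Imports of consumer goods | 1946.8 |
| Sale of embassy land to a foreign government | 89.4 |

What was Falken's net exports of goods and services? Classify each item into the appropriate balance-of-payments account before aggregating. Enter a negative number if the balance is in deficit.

-2981.3

Goods: -1946.8 - 1324.5 - 2252.5 + 705.6 + 566.8 = -4251.4
Services: 678.5 - 208.9 + 800.5 = 1270.1
Trade balance = -4251.4 + 1270.1 = -2981.3
(Excluded from the trade balance — secondary income: contributions paid to international organisations 82.1; financial account: acquisition of a foreign subsidiary by a resident firm (outward FDI) 895.4, inward foreign direct investment in the manufacturing sector 585.6; capital account: capital transfers received from emigrants 133.3, sale of embassy land to a foreign government 89.4; primary income: interest paid on external government debt 246.7.)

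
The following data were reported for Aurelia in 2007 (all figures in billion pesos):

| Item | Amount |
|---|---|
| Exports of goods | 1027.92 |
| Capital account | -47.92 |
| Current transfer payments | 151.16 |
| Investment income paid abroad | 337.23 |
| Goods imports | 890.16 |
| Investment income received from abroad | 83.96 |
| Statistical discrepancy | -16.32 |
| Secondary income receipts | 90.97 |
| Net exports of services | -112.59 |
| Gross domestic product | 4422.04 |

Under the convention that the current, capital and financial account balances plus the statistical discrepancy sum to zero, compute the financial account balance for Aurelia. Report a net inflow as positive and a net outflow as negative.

Goods balance = 1027.92 - 890.16 = 137.76
Services balance = -112.59
Trade balance (goods + services) = 137.76 + (-112.59) = 25.17
Net primary income = 83.96 - 337.23 = -253.27
Net secondary income = 90.97 - 151.16 = -60.19
Current account = 25.17 + (-253.27) + (-60.19) = -288.29
Financial account = -(-288.29 + (-47.92) + (-16.32)) = 352.53

352.53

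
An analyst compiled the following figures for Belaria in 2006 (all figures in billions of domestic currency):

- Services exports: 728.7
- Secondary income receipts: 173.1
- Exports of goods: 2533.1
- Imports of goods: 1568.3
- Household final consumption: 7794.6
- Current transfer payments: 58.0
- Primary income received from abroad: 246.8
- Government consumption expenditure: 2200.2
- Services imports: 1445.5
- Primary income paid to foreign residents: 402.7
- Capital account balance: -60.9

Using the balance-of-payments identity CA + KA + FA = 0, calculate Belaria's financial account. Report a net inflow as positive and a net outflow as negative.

Goods balance = 2533.1 - 1568.3 = 964.8
Services balance = 728.7 - 1445.5 = -716.8
Trade balance (goods + services) = 964.8 + (-716.8) = 248.0
Net primary income = 246.8 - 402.7 = -155.9
Net secondary income = 173.1 - 58.0 = 115.1
Current account = 248.0 + (-155.9) + 115.1 = 207.2
Financial account = -(207.2 + (-60.9)) = -146.3

-146.3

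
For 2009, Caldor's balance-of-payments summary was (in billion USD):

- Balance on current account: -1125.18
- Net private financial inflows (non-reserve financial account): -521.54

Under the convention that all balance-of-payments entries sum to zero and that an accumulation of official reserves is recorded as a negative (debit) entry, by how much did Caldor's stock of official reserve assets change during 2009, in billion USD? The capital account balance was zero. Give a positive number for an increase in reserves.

Official reserve transactions balance = -((-1125.18) + (-521.54)) = 1646.72
An accumulation of reserves is recorded as a debit (negative entry), so the change in the stock of reserves is the negative of that balance.
Change in official reserves = -(1646.72) = -1646.72

-1646.72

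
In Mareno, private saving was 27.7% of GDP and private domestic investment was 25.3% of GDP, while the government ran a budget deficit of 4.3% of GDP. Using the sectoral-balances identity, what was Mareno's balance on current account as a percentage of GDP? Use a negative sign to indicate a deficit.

-1.9

By the sectoral-balances identity, CA = (S_private - I) + (T - G).
Private balance = 27.7 - 25.3 = 2.4
Government balance (T - G) = -4.3
CA = 2.4 + (-4.3) = -1.9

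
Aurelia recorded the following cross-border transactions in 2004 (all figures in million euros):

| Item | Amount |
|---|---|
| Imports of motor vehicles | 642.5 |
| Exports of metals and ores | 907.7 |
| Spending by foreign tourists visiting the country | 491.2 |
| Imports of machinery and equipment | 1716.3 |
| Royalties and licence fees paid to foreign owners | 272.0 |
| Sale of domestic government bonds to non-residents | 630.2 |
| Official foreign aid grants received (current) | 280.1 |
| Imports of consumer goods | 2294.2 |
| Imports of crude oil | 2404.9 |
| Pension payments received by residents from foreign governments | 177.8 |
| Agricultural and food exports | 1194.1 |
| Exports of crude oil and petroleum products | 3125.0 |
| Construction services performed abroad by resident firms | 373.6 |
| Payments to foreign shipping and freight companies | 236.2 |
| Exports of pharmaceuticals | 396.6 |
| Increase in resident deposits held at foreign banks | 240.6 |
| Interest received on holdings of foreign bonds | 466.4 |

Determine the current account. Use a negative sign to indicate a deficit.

Goods: 396.6 + 1194.1 - 2294.2 - 642.5 - 1716.3 + 907.7 - 2404.9 + 3125.0 = -1434.5
Services: 373.6 - 236.2 + 491.2 - 272.0 = 356.6
Primary income: 466.4
Secondary income: 280.1 + 177.8 = 457.9
Current account = (-1434.5) + 356.6 + 466.4 + 457.9 = -153.6
(Excluded from the current account — financial account: sale of domestic government bonds to non-residents 630.2, increase in resident deposits held at foreign banks 240.6.)

-153.6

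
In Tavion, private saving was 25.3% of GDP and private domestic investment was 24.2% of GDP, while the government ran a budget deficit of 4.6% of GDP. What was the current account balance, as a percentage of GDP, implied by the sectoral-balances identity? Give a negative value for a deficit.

By the sectoral-balances identity, CA = (S_private - I) + (T - G).
Private balance = 25.3 - 24.2 = 1.1
Government balance (T - G) = -4.6
CA = 1.1 + (-4.6) = -3.5

-3.5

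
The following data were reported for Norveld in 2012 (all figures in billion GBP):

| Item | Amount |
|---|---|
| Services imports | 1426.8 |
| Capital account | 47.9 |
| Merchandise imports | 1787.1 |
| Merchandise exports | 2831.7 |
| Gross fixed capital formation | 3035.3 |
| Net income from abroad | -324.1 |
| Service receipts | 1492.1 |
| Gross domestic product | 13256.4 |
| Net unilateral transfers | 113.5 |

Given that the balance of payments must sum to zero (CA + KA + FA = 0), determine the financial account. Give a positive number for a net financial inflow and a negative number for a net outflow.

Goods balance = 2831.7 - 1787.1 = 1044.6
Services balance = 1492.1 - 1426.8 = 65.3
Trade balance (goods + services) = 1044.6 + 65.3 = 1109.9
Net primary income = -324.1
Net secondary income = 113.5
Current account = 1109.9 + (-324.1) + 113.5 = 899.3
Financial account = -(899.3 + 47.9) = -947.2

-947.2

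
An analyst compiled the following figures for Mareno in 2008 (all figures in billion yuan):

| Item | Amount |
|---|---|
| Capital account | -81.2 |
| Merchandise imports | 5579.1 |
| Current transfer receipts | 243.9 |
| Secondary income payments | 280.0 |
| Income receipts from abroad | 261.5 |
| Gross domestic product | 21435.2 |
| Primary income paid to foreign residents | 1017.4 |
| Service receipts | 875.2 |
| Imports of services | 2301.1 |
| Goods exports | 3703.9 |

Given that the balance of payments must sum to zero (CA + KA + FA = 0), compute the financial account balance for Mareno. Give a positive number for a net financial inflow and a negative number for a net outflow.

4174.3

Goods balance = 3703.9 - 5579.1 = -1875.2
Services balance = 875.2 - 2301.1 = -1425.9
Trade balance (goods + services) = -1875.2 + (-1425.9) = -3301.1
Net primary income = 261.5 - 1017.4 = -755.9
Net secondary income = 243.9 - 280.0 = -36.1
Current account = -3301.1 + (-755.9) + (-36.1) = -4093.1
Financial account = -(-4093.1 + (-81.2)) = 4174.3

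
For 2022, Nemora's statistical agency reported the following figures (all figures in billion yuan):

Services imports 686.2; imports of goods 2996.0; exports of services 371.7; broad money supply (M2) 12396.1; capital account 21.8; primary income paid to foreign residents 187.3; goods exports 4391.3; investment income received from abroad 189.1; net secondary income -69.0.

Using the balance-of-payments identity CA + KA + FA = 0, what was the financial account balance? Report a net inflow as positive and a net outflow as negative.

-1035.4

Goods balance = 4391.3 - 2996.0 = 1395.3
Services balance = 371.7 - 686.2 = -314.5
Trade balance (goods + services) = 1395.3 + (-314.5) = 1080.8
Net primary income = 189.1 - 187.3 = 1.8
Net secondary income = -69.0
Current account = 1080.8 + 1.8 + (-69.0) = 1013.6
Financial account = -(1013.6 + 21.8) = -1035.4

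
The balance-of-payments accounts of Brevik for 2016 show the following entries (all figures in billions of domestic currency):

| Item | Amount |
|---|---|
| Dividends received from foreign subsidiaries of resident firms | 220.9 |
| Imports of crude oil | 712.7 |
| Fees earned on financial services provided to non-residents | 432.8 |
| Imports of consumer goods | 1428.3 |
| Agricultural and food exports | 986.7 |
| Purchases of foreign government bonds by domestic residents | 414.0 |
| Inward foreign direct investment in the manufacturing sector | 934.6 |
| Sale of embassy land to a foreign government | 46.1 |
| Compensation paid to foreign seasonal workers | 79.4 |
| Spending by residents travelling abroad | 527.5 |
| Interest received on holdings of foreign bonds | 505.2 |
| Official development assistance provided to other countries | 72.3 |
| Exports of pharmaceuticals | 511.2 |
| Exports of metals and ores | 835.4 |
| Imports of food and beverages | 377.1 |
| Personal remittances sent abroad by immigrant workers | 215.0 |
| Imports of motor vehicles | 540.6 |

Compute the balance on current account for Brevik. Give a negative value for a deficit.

-460.7

Goods: 986.7 - 540.6 + 511.2 - 377.1 + 835.4 - 1428.3 - 712.7 = -725.4
Services: -527.5 + 432.8 = -94.7
Primary income: 220.9 - 79.4 + 505.2 = 646.7
Secondary income: -72.3 - 215.0 = -287.3
Current account = (-725.4) + (-94.7) + 646.7 + (-287.3) = -460.7
(Excluded from the current account — financial account: purchases of foreign government bonds by domestic residents 414.0, inward foreign direct investment in the manufacturing sector 934.6; capital account: sale of embassy land to a foreign government 46.1.)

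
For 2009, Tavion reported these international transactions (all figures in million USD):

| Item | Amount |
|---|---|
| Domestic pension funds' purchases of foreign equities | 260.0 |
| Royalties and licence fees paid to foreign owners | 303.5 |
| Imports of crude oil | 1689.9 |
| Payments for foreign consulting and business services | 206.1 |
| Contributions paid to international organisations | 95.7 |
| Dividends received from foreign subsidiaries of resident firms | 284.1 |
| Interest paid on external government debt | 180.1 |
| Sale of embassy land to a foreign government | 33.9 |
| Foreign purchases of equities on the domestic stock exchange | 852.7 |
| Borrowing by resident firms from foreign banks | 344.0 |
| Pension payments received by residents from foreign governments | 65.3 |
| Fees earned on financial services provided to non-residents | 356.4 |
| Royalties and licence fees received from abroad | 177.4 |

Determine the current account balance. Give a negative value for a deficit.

-1592.1

Goods: -1689.9
Services: 356.4 + 177.4 - 303.5 - 206.1 = 24.2
Primary income: 284.1 - 180.1 = 104.0
Secondary income: -95.7 + 65.3 = -30.4
Current account = (-1689.9) + 24.2 + 104.0 + (-30.4) = -1592.1
(Excluded from the current account — financial account: domestic pension funds' purchases of foreign equities 260.0, foreign purchases of equities on the domestic stock exchange 852.7, borrowing by resident firms from foreign banks 344.0; capital account: sale of embassy land to a foreign government 33.9.)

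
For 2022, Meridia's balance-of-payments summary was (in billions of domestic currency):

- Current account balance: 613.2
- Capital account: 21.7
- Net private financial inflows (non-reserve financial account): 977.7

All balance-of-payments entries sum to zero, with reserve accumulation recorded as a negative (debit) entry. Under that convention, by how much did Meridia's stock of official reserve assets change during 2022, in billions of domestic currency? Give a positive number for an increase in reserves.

1612.6

Official reserve transactions balance = -(613.2 + 21.7 + 977.7) = -1612.6
An accumulation of reserves is recorded as a debit (negative entry), so the change in the stock of reserves is the negative of that balance.
Change in official reserves = -(-1612.6) = 1612.6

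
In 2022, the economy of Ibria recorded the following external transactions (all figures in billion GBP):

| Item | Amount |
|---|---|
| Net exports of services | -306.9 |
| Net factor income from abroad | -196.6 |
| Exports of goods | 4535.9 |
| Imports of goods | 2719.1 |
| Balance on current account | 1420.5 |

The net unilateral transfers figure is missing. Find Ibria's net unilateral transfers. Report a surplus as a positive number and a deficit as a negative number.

107.2

Current account = goods balance + services balance + net primary income + net secondary income
Sum of the known components = 1313.3
Net unilateral transfers = CA - (known components) = 1420.5 - 1313.3 = 107.2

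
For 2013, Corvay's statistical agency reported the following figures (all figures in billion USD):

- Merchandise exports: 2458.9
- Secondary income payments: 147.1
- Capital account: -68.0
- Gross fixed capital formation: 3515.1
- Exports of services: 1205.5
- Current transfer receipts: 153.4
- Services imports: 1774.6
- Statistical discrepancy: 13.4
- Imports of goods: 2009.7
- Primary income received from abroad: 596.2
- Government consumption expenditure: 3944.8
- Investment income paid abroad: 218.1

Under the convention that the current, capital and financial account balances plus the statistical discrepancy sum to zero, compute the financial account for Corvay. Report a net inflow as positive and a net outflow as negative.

-209.9

Goods balance = 2458.9 - 2009.7 = 449.2
Services balance = 1205.5 - 1774.6 = -569.1
Trade balance (goods + services) = 449.2 + (-569.1) = -119.9
Net primary income = 596.2 - 218.1 = 378.1
Net secondary income = 153.4 - 147.1 = 6.3
Current account = -119.9 + 378.1 + 6.3 = 264.5
Financial account = -(264.5 + (-68.0) + 13.4) = -209.9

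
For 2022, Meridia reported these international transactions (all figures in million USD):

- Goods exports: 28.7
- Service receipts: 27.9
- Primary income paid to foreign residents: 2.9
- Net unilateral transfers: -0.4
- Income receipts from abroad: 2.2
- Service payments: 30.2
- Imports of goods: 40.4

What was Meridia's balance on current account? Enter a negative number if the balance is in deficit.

-15.1

Goods balance = 28.7 - 40.4 = -11.7
Services balance = 27.9 - 30.2 = -2.3
Trade balance (goods + services) = -11.7 + (-2.3) = -14.0
Net primary income = 2.2 - 2.9 = -0.7
Net secondary income = -0.4
Current account = -14.0 + (-0.7) + (-0.4) = -15.1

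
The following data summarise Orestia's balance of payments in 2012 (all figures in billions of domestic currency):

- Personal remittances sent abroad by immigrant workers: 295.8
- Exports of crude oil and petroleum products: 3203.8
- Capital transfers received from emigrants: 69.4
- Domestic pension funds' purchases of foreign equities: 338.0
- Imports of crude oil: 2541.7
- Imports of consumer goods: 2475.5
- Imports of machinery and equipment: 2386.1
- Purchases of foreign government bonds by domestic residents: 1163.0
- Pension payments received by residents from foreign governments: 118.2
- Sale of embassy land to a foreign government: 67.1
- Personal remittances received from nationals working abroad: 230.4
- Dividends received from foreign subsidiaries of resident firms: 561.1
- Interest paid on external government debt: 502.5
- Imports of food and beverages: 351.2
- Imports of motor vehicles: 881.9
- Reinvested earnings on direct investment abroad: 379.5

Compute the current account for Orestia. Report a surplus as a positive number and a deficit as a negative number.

Goods: -2386.1 - 2475.5 - 881.9 + 3203.8 - 2541.7 - 351.2 = -5432.6
Primary income: 379.5 - 502.5 + 561.1 = 438.1
Secondary income: 230.4 + 118.2 - 295.8 = 52.8
Current account = (-5432.6) + 438.1 + 52.8 = -4941.7
(Excluded from the current account — capital account: capital transfers received from emigrants 69.4, sale of embassy land to a foreign government 67.1; financial account: domestic pension funds' purchases of foreign equities 338.0, purchases of foreign government bonds by domestic residents 1163.0.)

-4941.7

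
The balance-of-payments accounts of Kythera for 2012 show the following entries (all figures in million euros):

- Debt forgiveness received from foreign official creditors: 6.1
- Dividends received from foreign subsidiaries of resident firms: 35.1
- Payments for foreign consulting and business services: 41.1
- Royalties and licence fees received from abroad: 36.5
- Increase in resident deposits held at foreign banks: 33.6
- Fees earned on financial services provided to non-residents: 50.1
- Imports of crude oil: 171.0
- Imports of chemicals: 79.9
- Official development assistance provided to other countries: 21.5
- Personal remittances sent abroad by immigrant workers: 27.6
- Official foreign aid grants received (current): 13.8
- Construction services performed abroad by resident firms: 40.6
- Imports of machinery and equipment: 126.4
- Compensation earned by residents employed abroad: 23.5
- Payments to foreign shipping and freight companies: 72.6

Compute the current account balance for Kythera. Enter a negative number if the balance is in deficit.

-340.5

Goods: -79.9 - 171.0 - 126.4 = -377.3
Services: 50.1 + 40.6 - 41.1 + 36.5 - 72.6 = 13.5
Primary income: 35.1 + 23.5 = 58.6
Secondary income: -21.5 + 13.8 - 27.6 = -35.3
Current account = (-377.3) + 13.5 + 58.6 + (-35.3) = -340.5
(Excluded from the current account — capital account: debt forgiveness received from foreign official creditors 6.1; financial account: increase in resident deposits held at foreign banks 33.6.)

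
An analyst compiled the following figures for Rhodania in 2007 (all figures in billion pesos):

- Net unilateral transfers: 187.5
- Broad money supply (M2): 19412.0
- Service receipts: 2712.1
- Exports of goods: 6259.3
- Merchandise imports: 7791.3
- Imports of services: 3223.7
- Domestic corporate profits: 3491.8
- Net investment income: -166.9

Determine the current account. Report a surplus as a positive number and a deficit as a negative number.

-2023.0

Goods balance = 6259.3 - 7791.3 = -1532.0
Services balance = 2712.1 - 3223.7 = -511.6
Trade balance (goods + services) = -1532.0 + (-511.6) = -2043.6
Net primary income = -166.9
Net secondary income = 187.5
Current account = -2043.6 + (-166.9) + 187.5 = -2023.0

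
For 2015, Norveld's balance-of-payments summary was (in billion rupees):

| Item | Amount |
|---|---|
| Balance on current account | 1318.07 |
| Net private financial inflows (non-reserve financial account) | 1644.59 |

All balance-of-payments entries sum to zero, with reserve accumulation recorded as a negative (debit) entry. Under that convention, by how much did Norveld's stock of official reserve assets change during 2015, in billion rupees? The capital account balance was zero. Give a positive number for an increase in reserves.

2962.66

Official reserve transactions balance = -(1318.07 + 1644.59) = -2962.66
An accumulation of reserves is recorded as a debit (negative entry), so the change in the stock of reserves is the negative of that balance.
Change in official reserves = -(-2962.66) = 2962.66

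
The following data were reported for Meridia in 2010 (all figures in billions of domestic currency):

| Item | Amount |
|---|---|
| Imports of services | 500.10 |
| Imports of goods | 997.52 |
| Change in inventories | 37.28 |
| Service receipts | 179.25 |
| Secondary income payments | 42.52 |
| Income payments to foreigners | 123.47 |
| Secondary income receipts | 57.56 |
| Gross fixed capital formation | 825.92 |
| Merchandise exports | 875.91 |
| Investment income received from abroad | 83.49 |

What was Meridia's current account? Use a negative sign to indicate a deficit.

-467.40

Goods balance = 875.91 - 997.52 = -121.61
Services balance = 179.25 - 500.10 = -320.85
Trade balance (goods + services) = -121.61 + (-320.85) = -442.46
Net primary income = 83.49 - 123.47 = -39.98
Net secondary income = 57.56 - 42.52 = 15.04
Current account = -442.46 + (-39.98) + 15.04 = -467.40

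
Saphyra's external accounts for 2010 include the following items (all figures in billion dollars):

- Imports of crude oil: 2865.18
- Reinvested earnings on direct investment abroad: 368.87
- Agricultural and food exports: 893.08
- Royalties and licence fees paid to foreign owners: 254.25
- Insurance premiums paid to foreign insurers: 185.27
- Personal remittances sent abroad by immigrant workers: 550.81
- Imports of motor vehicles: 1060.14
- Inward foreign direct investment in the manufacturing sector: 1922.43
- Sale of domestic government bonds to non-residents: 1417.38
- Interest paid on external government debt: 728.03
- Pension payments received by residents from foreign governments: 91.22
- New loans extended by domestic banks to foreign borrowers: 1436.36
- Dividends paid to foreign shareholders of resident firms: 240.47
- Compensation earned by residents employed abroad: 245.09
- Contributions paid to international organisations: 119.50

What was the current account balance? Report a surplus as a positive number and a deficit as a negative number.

-4405.39

Goods: -2865.18 - 1060.14 + 893.08 = -3032.24
Services: -254.25 - 185.27 = -439.52
Primary income: 245.09 - 728.03 + 368.87 - 240.47 = -354.54
Secondary income: -119.50 - 550.81 + 91.22 = -579.09
Current account = (-3032.24) + (-439.52) + (-354.54) + (-579.09) = -4405.39
(Excluded from the current account — financial account: inward foreign direct investment in the manufacturing sector 1922.43, sale of domestic government bonds to non-residents 1417.38, new loans extended by domestic banks to foreign borrowers 1436.36.)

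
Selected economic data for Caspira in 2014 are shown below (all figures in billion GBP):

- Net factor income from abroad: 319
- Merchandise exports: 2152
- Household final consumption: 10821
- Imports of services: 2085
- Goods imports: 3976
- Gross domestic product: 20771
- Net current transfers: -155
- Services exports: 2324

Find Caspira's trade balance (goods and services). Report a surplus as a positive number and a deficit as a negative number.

Goods balance = 2152 - 3976 = -1824
Services balance = 2324 - 2085 = 239
Trade balance (goods + services) = -1824 + 239 = -1585

-1585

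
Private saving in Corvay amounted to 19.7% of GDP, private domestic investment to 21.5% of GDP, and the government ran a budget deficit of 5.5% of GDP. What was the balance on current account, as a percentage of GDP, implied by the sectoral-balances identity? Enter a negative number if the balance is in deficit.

-7.3

By the sectoral-balances identity, CA = (S_private - I) + (T - G).
Private balance = 19.7 - 21.5 = -1.8
Government balance (T - G) = -5.5
CA = -1.8 + (-5.5) = -7.3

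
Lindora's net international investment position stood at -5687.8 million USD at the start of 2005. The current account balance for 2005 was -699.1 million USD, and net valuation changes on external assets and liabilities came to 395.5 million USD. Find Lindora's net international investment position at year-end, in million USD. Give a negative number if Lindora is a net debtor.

-5991.4

Change in NIIP = current account + net valuation change = -699.1 + 395.5 = -303.6
End-of-year NIIP = -5687.8 + (-303.6) = -5991.4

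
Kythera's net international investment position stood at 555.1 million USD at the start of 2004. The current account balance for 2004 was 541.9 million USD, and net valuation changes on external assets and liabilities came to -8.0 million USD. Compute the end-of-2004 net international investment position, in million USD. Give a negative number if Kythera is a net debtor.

Change in NIIP = current account + net valuation change = 541.9 + (-8.0) = 533.9
End-of-year NIIP = 555.1 + 533.9 = 1089.0

1089.0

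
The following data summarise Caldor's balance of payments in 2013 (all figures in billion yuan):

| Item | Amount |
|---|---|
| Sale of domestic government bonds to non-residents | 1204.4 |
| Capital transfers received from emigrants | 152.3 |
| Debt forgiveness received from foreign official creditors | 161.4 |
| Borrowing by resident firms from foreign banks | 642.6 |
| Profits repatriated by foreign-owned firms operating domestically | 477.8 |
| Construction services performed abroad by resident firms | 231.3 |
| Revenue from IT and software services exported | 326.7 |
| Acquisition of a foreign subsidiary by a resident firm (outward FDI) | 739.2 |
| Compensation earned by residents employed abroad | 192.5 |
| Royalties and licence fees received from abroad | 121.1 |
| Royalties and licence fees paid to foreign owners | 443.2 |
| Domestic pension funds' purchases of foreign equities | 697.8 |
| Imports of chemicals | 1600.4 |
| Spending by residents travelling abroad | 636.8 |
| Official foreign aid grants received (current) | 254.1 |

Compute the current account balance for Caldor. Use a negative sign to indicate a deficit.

-2032.5

Goods: -1600.4
Services: 121.1 - 636.8 + 231.3 - 443.2 + 326.7 = -400.9
Primary income: 192.5 - 477.8 = -285.3
Secondary income: 254.1
Current account = (-1600.4) + (-400.9) + (-285.3) + 254.1 = -2032.5
(Excluded from the current account — financial account: sale of domestic government bonds to non-residents 1204.4, borrowing by resident firms from foreign banks 642.6, acquisition of a foreign subsidiary by a resident firm (outward FDI) 739.2, domestic pension funds' purchases of foreign equities 697.8; capital account: capital transfers received from emigrants 152.3, debt forgiveness received from foreign official creditors 161.4.)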